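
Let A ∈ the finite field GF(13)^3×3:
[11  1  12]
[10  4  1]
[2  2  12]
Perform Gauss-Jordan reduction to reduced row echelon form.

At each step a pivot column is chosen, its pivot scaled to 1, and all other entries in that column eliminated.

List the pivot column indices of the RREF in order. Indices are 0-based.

pivot(0,0)=11: scale R0 → (1, 6, 7)
  clear (1,0): R1 −= (10)R0 → (0, 9, 9)
  clear (2,0): R2 −= (2)R0 → (0, 3, 11)
pivot(1,1)=9: scale R1 → (0, 1, 1)
  clear (0,1): R0 −= (6)R1 → (1, 0, 1)
  clear (2,1): R2 −= (3)R1 → (0, 0, 8)
pivot(2,2)=8: scale R2 → (0, 0, 1)
  clear (0,2): R0 −= (1)R2 → (1, 0, 0)
  clear (1,2): R1 −= (1)R2 → (0, 1, 0)

pivot columns: 0, 1, 2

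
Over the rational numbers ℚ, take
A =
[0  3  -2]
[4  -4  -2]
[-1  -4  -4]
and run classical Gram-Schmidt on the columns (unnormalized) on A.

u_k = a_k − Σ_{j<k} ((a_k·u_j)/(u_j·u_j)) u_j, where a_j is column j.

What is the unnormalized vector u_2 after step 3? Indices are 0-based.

u_2 = (-1880/553, -282/553, -1128/553)

Step 1: u_0 = a_0 = (0, 4, -1).
Step 2: u_1 = a_1 − (-12/17)·u_0 = (3, -20/17, -80/17).
Step 3: u_2 = a_2 − (-4/17)·u_0 − (258/553)·u_1 = (-1880/553, -282/553, -1128/553).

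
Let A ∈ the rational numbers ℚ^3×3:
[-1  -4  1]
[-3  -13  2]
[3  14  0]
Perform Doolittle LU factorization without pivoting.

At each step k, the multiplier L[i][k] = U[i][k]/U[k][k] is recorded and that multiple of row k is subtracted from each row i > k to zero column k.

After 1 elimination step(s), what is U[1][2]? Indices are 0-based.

U[1][2] = -1

k=0: U[0][0]=-1
  eliminate (1,0): mult=3, new row 1: (0, -1, -1); set L[1][0]=3
  eliminate (2,0): mult=-3, new row 2: (0, 2, 3); set L[2][0]=-3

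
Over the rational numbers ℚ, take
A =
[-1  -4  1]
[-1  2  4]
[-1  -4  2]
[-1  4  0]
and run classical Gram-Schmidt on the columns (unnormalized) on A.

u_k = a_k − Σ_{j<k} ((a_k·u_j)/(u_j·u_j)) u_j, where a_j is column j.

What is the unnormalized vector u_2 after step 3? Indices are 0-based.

Step 1: u_0 = a_0 = (-1, -1, -1, -1).
Step 2: u_1 = a_1 − (1/2)·u_0 = (-7/2, 5/2, -7/2, 9/2).
Step 3: u_2 = a_2 − (-7/4)·u_0 − (-1/102)·u_1 = (-40/51, 116/51, 11/51, -29/17).

u_2 = (-40/51, 116/51, 11/51, -29/17)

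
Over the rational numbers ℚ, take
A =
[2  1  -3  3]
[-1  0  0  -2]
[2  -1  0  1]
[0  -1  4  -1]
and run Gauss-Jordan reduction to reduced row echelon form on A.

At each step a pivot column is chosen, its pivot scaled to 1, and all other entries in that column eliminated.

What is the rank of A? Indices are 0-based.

step 1: normalize row 0 (÷2) = (1, 1/2, -3/2, 3/2)
  row 1: subtract -1×row0 = (0, 1/2, -3/2, -1/2)
  row 2: subtract 2×row0 = (0, -2, 3, -2)
step 2: normalize row 1 (÷1/2) = (0, 1, -3, -1)
  row 0: subtract 1/2×row1 = (1, 0, 0, 2)
  row 2: subtract -2×row1 = (0, 0, -3, -4)
  row 3: subtract -1×row1 = (0, 0, 1, -2)
step 3: normalize row 2 (÷-3) = (0, 0, 1, 4/3)
  row 1: subtract -3×row2 = (0, 1, 0, 3)
  row 3: subtract 1×row2 = (0, 0, 0, -10/3)
step 4: normalize row 3 (÷-10/3) = (0, 0, 0, 1)
  row 0: subtract 2×row3 = (1, 0, 0, 0)
  row 1: subtract 3×row3 = (0, 1, 0, 0)
  row 2: subtract 4/3×row3 = (0, 0, 1, 0)

rank = 4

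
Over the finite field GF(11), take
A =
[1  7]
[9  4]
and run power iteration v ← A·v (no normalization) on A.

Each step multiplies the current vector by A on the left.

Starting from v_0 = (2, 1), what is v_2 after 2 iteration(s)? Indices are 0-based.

v_0 = (2, 1).
v_1 = A·v_0 = (9, 0).
v_2 = A·v_1 = (9, 4).

v_2 = (9, 4)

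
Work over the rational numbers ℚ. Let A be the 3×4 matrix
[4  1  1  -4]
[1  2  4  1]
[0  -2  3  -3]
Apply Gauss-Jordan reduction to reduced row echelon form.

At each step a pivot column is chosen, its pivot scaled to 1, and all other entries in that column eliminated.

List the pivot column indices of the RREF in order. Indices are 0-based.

pivot columns: 0, 1, 2

step 1: normalize row 0 (÷4) = (1, 1/4, 1/4, -1)
  row 1: subtract 1×row0 = (0, 7/4, 15/4, 2)
step 2: normalize row 1 (÷7/4) = (0, 1, 15/7, 8/7)
  row 0: subtract 1/4×row1 = (1, 0, -2/7, -9/7)
  row 2: subtract -2×row1 = (0, 0, 51/7, -5/7)
step 3: normalize row 2 (÷51/7) = (0, 0, 1, -5/51)
  row 0: subtract -2/7×row2 = (1, 0, 0, -67/51)
  row 1: subtract 15/7×row2 = (0, 1, 0, 23/17)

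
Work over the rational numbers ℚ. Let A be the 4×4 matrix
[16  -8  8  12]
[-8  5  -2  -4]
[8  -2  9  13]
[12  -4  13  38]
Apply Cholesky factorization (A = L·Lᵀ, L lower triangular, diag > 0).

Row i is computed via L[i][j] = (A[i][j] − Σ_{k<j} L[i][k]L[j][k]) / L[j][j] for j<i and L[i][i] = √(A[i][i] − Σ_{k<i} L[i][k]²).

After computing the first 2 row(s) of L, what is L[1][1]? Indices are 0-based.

Step 1: L[0][0] = √(16) = 4.
  L[1][0] = (-8) / L[0][0] = -2.
Step 2: L[1][1] = √(1) = 1.

L[1][1] = 1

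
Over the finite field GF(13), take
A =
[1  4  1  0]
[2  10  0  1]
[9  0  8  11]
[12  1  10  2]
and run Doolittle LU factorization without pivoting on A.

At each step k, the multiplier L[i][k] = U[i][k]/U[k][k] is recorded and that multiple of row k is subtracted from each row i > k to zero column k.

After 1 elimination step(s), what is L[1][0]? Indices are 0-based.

L[1][0] = 2

k=0: U[0][0]=1
  eliminate (1,0): mult=2, new row 1: (0, 2, 11, 1); set L[1][0]=2
  eliminate (2,0): mult=9, new row 2: (0, 3, 12, 11); set L[2][0]=9
  eliminate (3,0): mult=12, new row 3: (0, 5, 11, 2); set L[3][0]=12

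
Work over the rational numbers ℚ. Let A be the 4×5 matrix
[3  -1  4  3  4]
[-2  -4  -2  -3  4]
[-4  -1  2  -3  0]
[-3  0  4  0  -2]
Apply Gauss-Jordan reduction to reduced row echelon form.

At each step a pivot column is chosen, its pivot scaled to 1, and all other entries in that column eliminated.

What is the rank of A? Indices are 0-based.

rank = 4

[1] R0 /= 3  ⇒  (1, -1/3, 4/3, 1, 4/3)
     R1 -= -2·R0  ⇒  (0, -14/3, 2/3, -1, 20/3)
     R2 -= -4·R0  ⇒  (0, -7/3, 22/3, 1, 16/3)
     R3 -= -3·R0  ⇒  (0, -1, 8, 3, 2)
[2] R1 /= -14/3  ⇒  (0, 1, -1/7, 3/14, -10/7)
     R0 -= -1/3·R1  ⇒  (1, 0, 9/7, 15/14, 6/7)
     R2 -= -7/3·R1  ⇒  (0, 0, 7, 3/2, 2)
     R3 -= -1·R1  ⇒  (0, 0, 55/7, 45/14, 4/7)
[3] R2 /= 7  ⇒  (0, 0, 1, 3/14, 2/7)
     R0 -= 9/7·R2  ⇒  (1, 0, 0, 39/49, 24/49)
     R1 -= -1/7·R2  ⇒  (0, 1, 0, 12/49, -68/49)
     R3 -= 55/7·R2  ⇒  (0, 0, 0, 75/49, -82/49)
[4] R3 /= 75/49  ⇒  (0, 0, 0, 1, -82/75)
     R0 -= 39/49·R3  ⇒  (1, 0, 0, 0, 34/25)
     R1 -= 12/49·R3  ⇒  (0, 1, 0, 0, -28/25)
     R2 -= 3/14·R3  ⇒  (0, 0, 1, 0, 13/25)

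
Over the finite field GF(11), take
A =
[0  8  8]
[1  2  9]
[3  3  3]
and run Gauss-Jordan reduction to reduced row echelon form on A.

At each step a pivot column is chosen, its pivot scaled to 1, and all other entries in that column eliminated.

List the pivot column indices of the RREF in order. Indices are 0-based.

[1] R0 <-> R1
[1] R0 /= 1  ⇒  (1, 2, 9)
     R2 -= 3·R0  ⇒  (0, 8, 9)
[2] R1 /= 8  ⇒  (0, 1, 1)
     R0 -= 2·R1  ⇒  (1, 0, 7)
     R2 -= 8·R1  ⇒  (0, 0, 1)
[3] R2 /= 1  ⇒  (0, 0, 1)
     R0 -= 7·R2  ⇒  (1, 0, 0)
     R1 -= 1·R2  ⇒  (0, 1, 0)

pivot columns: 0, 1, 2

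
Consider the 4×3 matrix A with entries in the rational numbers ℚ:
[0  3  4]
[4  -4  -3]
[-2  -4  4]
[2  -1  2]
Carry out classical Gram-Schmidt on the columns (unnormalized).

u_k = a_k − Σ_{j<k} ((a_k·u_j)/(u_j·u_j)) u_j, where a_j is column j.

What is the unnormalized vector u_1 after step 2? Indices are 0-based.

Step 1: u_0 = a_0 = (0, 4, -2, 2).
Step 2: u_1 = a_1 − (-5/12)·u_0 = (3, -7/3, -29/6, -1/6).

u_1 = (3, -7/3, -29/6, -1/6)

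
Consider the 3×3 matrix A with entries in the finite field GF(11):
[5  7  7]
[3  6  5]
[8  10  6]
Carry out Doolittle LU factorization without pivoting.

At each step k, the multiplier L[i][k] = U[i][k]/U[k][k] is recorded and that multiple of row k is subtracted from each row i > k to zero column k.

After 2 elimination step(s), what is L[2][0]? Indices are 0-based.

L[2][0] = 6

k=0: U[0][0]=5
  eliminate (1,0): mult=5, new row 1: (0, 4, 3); set L[1][0]=5
  eliminate (2,0): mult=6, new row 2: (0, 1, 8); set L[2][0]=6
k=1: U[1][1]=4
  eliminate (2,1): mult=3, new row 2: (0, 0, 10); set L[2][1]=3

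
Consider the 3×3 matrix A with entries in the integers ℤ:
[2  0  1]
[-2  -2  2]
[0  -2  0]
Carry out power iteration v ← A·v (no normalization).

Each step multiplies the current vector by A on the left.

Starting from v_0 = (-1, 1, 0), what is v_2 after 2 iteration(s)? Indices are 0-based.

v_0 = (-1, 1, 0).
v_1 = A·v_0 = (-2, 0, -2).
v_2 = A·v_1 = (-6, 0, 0).

v_2 = (-6, 0, 0)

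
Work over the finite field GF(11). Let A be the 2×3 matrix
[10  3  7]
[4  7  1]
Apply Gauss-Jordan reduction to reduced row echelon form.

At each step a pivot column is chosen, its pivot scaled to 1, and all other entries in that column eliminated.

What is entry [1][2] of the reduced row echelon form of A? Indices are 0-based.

step 1: normalize row 0 (÷10) = (1, 8, 4)
  row 1: subtract 4×row0 = (0, 8, 7)
step 2: normalize row 1 (÷8) = (0, 1, 5)
  row 0: subtract 8×row1 = (1, 0, 8)

M[1][2] = 5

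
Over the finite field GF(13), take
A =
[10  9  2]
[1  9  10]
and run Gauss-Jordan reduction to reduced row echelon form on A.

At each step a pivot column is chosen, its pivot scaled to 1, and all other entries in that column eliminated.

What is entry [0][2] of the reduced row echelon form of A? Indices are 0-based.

M[0][2] = 2

[1] R0 /= 10  ⇒  (1, 10, 8)
     R1 -= 1·R0  ⇒  (0, 12, 2)
[2] R1 /= 12  ⇒  (0, 1, 11)
     R0 -= 10·R1  ⇒  (1, 0, 2)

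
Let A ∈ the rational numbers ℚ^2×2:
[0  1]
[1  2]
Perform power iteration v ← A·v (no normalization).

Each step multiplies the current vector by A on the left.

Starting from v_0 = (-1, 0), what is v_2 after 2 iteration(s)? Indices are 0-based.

v_0 = (-1, 0).
v_1 = A·v_0 = (0, -1).
v_2 = A·v_1 = (-1, -2).

v_2 = (-1, -2)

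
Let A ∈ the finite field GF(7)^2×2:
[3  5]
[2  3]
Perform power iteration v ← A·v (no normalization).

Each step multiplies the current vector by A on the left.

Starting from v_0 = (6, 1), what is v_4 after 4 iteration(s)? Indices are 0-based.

v_4 = (6, 6)

v_0 = (6, 1).
v_1 = A·v_0 = (2, 1).
v_2 = A·v_1 = (4, 0).
v_3 = A·v_2 = (5, 1).
v_4 = A·v_3 = (6, 6).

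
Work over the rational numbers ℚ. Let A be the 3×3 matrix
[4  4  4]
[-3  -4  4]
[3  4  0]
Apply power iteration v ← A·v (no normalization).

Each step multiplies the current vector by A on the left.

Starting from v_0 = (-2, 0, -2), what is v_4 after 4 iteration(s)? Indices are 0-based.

v_0 = (-2, 0, -2).
v_1 = A·v_0 = (-16, -2, -6).
v_2 = A·v_1 = (-96, 32, -56).
v_3 = A·v_2 = (-480, -64, -160).
v_4 = A·v_3 = (-2816, 1056, -1696).

v_4 = (-2816, 1056, -1696)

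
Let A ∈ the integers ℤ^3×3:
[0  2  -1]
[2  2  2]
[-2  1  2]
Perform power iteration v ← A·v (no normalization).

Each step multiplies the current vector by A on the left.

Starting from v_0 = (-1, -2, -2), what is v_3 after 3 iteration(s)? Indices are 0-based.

v_3 = (-50, -124, -28)

v_0 = (-1, -2, -2).
v_1 = A·v_0 = (-2, -10, -4).
v_2 = A·v_1 = (-16, -32, -14).
v_3 = A·v_2 = (-50, -124, -28).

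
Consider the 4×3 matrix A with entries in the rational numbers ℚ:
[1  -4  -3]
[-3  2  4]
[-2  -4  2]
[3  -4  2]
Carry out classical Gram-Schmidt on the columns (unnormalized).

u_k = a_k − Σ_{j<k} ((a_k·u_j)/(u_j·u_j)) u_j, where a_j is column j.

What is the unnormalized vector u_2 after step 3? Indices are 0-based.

Step 1: u_0 = a_0 = (1, -3, -2, 3).
Step 2: u_1 = a_1 − (-14/23)·u_0 = (-78/23, 4/23, -120/23, -50/23).
Step 3: u_2 = a_2 − (-13/23)·u_0 − (-9/100)·u_1 = (-137/50, 58/25, 2/5, 7/2).

u_2 = (-137/50, 58/25, 2/5, 7/2)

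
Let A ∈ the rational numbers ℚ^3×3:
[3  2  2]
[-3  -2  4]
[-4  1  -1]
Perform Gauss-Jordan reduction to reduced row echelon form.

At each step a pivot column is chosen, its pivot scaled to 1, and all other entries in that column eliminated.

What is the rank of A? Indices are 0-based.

rank = 3

[1] R0 /= 3  ⇒  (1, 2/3, 2/3)
     R1 -= -3·R0  ⇒  (0, 0, 6)
     R2 -= -4·R0  ⇒  (0, 11/3, 5/3)
[2] R1 <-> R2
[2] R1 /= 11/3  ⇒  (0, 1, 5/11)
     R0 -= 2/3·R1  ⇒  (1, 0, 4/11)
[3] R2 /= 6  ⇒  (0, 0, 1)
     R0 -= 4/11·R2  ⇒  (1, 0, 0)
     R1 -= 5/11·R2  ⇒  (0, 1, 0)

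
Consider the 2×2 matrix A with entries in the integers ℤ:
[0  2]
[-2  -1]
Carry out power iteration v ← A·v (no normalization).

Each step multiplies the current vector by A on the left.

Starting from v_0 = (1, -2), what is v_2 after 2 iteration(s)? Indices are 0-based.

v_0 = (1, -2).
v_1 = A·v_0 = (-4, 0).
v_2 = A·v_1 = (0, 8).

v_2 = (0, 8)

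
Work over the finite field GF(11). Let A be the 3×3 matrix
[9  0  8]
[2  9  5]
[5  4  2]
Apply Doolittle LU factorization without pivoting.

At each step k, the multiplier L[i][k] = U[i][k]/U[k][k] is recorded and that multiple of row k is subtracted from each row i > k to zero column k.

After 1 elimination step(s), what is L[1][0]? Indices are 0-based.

Step 1: pivot at (0,0) is 9.
  row1 ← row1 − (10)·row0  ⇒  L[1][0]=10, U row1=(0, 9, 2)
  row2 ← row2 − (3)·row0  ⇒  L[2][0]=3, U row2=(0, 4, 0)

L[1][0] = 10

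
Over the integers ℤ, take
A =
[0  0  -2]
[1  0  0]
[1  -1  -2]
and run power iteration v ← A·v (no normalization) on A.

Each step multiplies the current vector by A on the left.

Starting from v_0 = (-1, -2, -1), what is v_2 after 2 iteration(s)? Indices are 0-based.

v_2 = (-6, 2, -3)

v_0 = (-1, -2, -1).
v_1 = A·v_0 = (2, -1, 3).
v_2 = A·v_1 = (-6, 2, -3).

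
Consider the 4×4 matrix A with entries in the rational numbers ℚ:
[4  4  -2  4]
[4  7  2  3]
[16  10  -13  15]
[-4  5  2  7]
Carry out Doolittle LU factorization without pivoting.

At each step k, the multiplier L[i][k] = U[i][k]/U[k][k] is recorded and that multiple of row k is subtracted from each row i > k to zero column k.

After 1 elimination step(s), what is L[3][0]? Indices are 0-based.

Step 1: pivot at (0,0) is 4.
  row1 ← row1 − (1)·row0  ⇒  L[1][0]=1, U row1=(0, 3, 4, -1)
  row2 ← row2 − (4)·row0  ⇒  L[2][0]=4, U row2=(0, -6, -5, -1)
  row3 ← row3 − (-1)·row0  ⇒  L[3][0]=-1, U row3=(0, 9, 0, 11)

L[3][0] = -1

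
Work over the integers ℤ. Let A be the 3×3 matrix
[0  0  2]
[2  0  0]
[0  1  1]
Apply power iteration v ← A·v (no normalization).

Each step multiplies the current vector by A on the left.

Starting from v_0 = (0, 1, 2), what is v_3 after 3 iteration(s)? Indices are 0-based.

v_0 = (0, 1, 2).
v_1 = A·v_0 = (4, 0, 3).
v_2 = A·v_1 = (6, 8, 3).
v_3 = A·v_2 = (6, 12, 11).

v_3 = (6, 12, 11)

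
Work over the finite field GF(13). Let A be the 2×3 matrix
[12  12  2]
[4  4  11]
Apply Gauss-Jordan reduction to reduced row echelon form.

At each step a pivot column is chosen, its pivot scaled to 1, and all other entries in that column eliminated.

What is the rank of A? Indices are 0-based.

step 1: normalize row 0 (÷12) = (1, 1, 11)
  row 1: subtract 4×row0 = (0, 0, 6)
skip col 1 (zero from row 1)
step 2: normalize row 1 (÷6) = (0, 0, 1)
  row 0: subtract 11×row1 = (1, 1, 0)

rank = 2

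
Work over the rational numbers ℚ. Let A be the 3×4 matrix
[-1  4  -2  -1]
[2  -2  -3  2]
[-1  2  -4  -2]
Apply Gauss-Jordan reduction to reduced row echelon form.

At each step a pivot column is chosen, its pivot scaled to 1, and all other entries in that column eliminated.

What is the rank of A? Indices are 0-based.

rank = 3

[1] R0 /= -1  ⇒  (1, -4, 2, 1)
     R1 -= 2·R0  ⇒  (0, 6, -7, 0)
     R2 -= -1·R0  ⇒  (0, -2, -2, -1)
[2] R1 /= 6  ⇒  (0, 1, -7/6, 0)
     R0 -= -4·R1  ⇒  (1, 0, -8/3, 1)
     R2 -= -2·R1  ⇒  (0, 0, -13/3, -1)
[3] R2 /= -13/3  ⇒  (0, 0, 1, 3/13)
     R0 -= -8/3·R2  ⇒  (1, 0, 0, 21/13)
     R1 -= -7/6·R2  ⇒  (0, 1, 0, 7/26)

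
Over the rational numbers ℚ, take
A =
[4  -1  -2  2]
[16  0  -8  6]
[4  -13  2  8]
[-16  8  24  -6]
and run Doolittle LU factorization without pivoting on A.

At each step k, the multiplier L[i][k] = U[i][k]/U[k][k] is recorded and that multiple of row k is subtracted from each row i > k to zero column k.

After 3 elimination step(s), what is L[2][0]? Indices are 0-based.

[col 0] pivot 4
  R1 -= 4*R0 → (0, 4, 0, -2)  (L[1][0] := 4)
  R2 -= 1*R0 → (0, -12, 4, 6)  (L[2][0] := 1)
  R3 -= -4*R0 → (0, 4, 16, 2)  (L[3][0] := -4)
[col 1] pivot 4
  R2 -= -3*R1 → (0, 0, 4, 0)  (L[2][1] := -3)
  R3 -= 1*R1 → (0, 0, 16, 4)  (L[3][1] := 1)
[col 2] pivot 4
  R3 -= 4*R2 → (0, 0, 0, 4)  (L[3][2] := 4)

L[2][0] = 1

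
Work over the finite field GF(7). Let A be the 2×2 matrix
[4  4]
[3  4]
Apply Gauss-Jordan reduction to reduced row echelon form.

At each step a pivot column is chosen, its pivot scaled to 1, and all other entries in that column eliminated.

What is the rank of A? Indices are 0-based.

rank = 2

step 1: normalize row 0 (÷4) = (1, 1)
  row 1: subtract 3×row0 = (0, 1)
step 2: normalize row 1 (÷1) = (0, 1)
  row 0: subtract 1×row1 = (1, 0)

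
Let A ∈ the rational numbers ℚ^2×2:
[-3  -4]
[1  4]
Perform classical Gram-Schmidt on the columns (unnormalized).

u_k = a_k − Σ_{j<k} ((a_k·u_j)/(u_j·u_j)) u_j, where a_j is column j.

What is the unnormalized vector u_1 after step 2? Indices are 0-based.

Step 1: u_0 = a_0 = (-3, 1).
Step 2: u_1 = a_1 − (8/5)·u_0 = (4/5, 12/5).

u_1 = (4/5, 12/5)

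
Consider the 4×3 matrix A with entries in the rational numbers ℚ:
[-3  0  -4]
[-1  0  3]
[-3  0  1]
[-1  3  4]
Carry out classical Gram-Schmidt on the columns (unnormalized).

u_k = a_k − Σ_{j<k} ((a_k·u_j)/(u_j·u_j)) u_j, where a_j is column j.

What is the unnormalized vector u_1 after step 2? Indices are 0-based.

u_1 = (-9/20, -3/20, -9/20, 57/20)

Step 1: u_0 = a_0 = (-3, -1, -3, -1).
Step 2: u_1 = a_1 − (-3/20)·u_0 = (-9/20, -3/20, -9/20, 57/20).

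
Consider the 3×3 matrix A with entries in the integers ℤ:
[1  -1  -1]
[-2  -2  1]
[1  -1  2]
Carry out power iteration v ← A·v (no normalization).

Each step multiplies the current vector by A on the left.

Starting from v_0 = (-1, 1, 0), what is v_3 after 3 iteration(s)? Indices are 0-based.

v_0 = (-1, 1, 0).
v_1 = A·v_0 = (-2, 0, -2).
v_2 = A·v_1 = (0, 2, -6).
v_3 = A·v_2 = (4, -10, -14).

v_3 = (4, -10, -14)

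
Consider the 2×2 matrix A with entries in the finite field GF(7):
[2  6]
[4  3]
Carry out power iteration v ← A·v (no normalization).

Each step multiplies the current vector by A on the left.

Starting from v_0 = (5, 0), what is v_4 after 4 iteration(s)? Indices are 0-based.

v_0 = (5, 0).
v_1 = A·v_0 = (3, 6).
v_2 = A·v_1 = (0, 2).
v_3 = A·v_2 = (5, 6).
v_4 = A·v_3 = (4, 3).

v_4 = (4, 3)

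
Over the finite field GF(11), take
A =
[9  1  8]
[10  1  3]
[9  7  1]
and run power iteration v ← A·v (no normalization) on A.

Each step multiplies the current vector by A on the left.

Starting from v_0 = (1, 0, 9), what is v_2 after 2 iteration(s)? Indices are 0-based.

v_0 = (1, 0, 9).
v_1 = A·v_0 = (4, 4, 7).
v_2 = A·v_1 = (8, 10, 5).

v_2 = (8, 10, 5)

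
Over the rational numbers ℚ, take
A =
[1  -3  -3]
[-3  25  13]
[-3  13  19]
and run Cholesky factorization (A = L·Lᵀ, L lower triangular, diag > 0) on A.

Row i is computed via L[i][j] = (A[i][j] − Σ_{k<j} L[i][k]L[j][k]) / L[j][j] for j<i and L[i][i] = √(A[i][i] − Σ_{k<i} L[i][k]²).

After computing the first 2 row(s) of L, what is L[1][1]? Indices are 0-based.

L[1][1] = 4

Step 1: L[0][0] = √(1) = 1.
  L[1][0] = (-3) / L[0][0] = -3.
Step 2: L[1][1] = √(16) = 4.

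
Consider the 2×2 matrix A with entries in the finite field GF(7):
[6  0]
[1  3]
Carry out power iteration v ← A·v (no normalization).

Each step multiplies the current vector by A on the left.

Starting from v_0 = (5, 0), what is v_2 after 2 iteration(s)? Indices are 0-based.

v_2 = (5, 3)

v_0 = (5, 0).
v_1 = A·v_0 = (2, 5).
v_2 = A·v_1 = (5, 3).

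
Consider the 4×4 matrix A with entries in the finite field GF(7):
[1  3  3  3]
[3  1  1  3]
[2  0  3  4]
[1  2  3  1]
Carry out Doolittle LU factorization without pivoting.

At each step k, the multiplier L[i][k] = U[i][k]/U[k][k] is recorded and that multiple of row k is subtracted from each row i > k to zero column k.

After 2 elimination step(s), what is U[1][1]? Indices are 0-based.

Step 1: pivot at (0,0) is 1.
  row1 ← row1 − (3)·row0  ⇒  L[1][0]=3, U row1=(0, 6, 6, 1)
  row2 ← row2 − (2)·row0  ⇒  L[2][0]=2, U row2=(0, 1, 4, 5)
  row3 ← row3 − (1)·row0  ⇒  L[3][0]=1, U row3=(0, 6, 0, 5)
Step 2: pivot at (1,1) is 6.
  row2 ← row2 − (6)·row1  ⇒  L[2][1]=6, U row2=(0, 0, 3, 6)
  row3 ← row3 − (1)·row1  ⇒  L[3][1]=1, U row3=(0, 0, 1, 4)

U[1][1] = 6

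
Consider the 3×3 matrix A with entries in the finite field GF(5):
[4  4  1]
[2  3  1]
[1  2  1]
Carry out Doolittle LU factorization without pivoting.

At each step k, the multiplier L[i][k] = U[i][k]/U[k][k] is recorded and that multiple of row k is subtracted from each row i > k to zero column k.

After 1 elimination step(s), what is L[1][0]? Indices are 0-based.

L[1][0] = 3

Step 1: pivot at (0,0) is 4.
  row1 ← row1 − (3)·row0  ⇒  L[1][0]=3, U row1=(0, 1, 3)
  row2 ← row2 − (4)·row0  ⇒  L[2][0]=4, U row2=(0, 1, 2)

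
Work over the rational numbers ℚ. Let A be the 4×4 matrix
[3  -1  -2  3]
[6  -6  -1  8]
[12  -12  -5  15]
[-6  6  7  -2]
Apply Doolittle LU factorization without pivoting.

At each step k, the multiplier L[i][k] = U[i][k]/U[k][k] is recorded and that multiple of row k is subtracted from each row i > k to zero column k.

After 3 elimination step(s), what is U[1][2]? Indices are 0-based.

U[1][2] = 3

[col 0] pivot 3
  R1 -= 2*R0 → (0, -4, 3, 2)  (L[1][0] := 2)
  R2 -= 4*R0 → (0, -8, 3, 3)  (L[2][0] := 4)
  R3 -= -2*R0 → (0, 4, 3, 4)  (L[3][0] := -2)
[col 1] pivot -4
  R2 -= 2*R1 → (0, 0, -3, -1)  (L[2][1] := 2)
  R3 -= -1*R1 → (0, 0, 6, 6)  (L[3][1] := -1)
[col 2] pivot -3
  R3 -= -2*R2 → (0, 0, 0, 4)  (L[3][2] := -2)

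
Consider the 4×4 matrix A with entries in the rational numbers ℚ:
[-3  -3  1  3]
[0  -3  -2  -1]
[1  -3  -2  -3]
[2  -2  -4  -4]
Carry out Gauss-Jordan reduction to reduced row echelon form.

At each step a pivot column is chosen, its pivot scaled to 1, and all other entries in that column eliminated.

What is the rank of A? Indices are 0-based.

[1] R0 /= -3  ⇒  (1, 1, -1/3, -1)
     R2 -= 1·R0  ⇒  (0, -4, -5/3, -2)
     R3 -= 2·R0  ⇒  (0, -4, -10/3, -2)
[2] R1 /= -3  ⇒  (0, 1, 2/3, 1/3)
     R0 -= 1·R1  ⇒  (1, 0, -1, -4/3)
     R2 -= -4·R1  ⇒  (0, 0, 1, -2/3)
     R3 -= -4·R1  ⇒  (0, 0, -2/3, -2/3)
[3] R2 /= 1  ⇒  (0, 0, 1, -2/3)
     R0 -= -1·R2  ⇒  (1, 0, 0, -2)
     R1 -= 2/3·R2  ⇒  (0, 1, 0, 7/9)
     R3 -= -2/3·R2  ⇒  (0, 0, 0, -10/9)
[4] R3 /= -10/9  ⇒  (0, 0, 0, 1)
     R0 -= -2·R3  ⇒  (1, 0, 0, 0)
     R1 -= 7/9·R3  ⇒  (0, 1, 0, 0)
     R2 -= -2/3·R3  ⇒  (0, 0, 1, 0)

rank = 4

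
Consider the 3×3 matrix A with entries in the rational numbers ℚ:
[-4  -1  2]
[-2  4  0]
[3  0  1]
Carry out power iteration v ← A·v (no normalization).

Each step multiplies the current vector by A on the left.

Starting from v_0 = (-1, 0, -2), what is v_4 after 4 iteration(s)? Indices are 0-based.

v_0 = (-1, 0, -2).
v_1 = A·v_0 = (0, 2, -5).
v_2 = A·v_1 = (-12, 8, -5).
v_3 = A·v_2 = (30, 56, -41).
v_4 = A·v_3 = (-258, 164, 49).

v_4 = (-258, 164, 49)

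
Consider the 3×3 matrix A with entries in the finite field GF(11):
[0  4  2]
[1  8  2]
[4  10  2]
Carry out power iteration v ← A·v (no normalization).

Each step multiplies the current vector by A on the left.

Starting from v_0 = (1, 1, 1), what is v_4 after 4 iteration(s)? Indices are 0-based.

v_4 = (7, 6, 0)

v_0 = (1, 1, 1).
v_1 = A·v_0 = (6, 0, 5).
v_2 = A·v_1 = (10, 5, 1).
v_3 = A·v_2 = (0, 8, 4).
v_4 = A·v_3 = (7, 6, 0).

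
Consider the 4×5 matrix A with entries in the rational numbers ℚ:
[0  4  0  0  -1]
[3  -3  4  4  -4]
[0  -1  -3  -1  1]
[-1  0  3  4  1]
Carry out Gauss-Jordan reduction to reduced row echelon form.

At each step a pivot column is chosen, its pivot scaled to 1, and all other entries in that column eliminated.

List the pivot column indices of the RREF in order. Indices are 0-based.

[1] R0 <-> R1
[1] R0 /= 3  ⇒  (1, -1, 4/3, 4/3, -4/3)
     R3 -= -1·R0  ⇒  (0, -1, 13/3, 16/3, -1/3)
[2] R1 /= 4  ⇒  (0, 1, 0, 0, -1/4)
     R0 -= -1·R1  ⇒  (1, 0, 4/3, 4/3, -19/12)
     R2 -= -1·R1  ⇒  (0, 0, -3, -1, 3/4)
     R3 -= -1·R1  ⇒  (0, 0, 13/3, 16/3, -7/12)
[3] R2 /= -3  ⇒  (0, 0, 1, 1/3, -1/4)
     R0 -= 4/3·R2  ⇒  (1, 0, 0, 8/9, -5/4)
     R3 -= 13/3·R2  ⇒  (0, 0, 0, 35/9, 1/2)
[4] R3 /= 35/9  ⇒  (0, 0, 0, 1, 9/70)
     R0 -= 8/9·R3  ⇒  (1, 0, 0, 0, -191/140)
     R2 -= 1/3·R3  ⇒  (0, 0, 1, 0, -41/140)

pivot columns: 0, 1, 2, 3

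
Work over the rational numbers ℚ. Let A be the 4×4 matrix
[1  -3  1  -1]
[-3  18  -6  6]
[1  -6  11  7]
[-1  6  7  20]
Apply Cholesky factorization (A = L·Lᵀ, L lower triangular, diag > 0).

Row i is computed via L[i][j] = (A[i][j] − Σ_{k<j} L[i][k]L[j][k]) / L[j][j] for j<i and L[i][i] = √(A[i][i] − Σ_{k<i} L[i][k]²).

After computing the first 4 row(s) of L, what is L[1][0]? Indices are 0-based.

Step 1: L[0][0] = √(1) = 1.
  L[1][0] = (-3) / L[0][0] = -3.
Step 2: L[1][1] = √(9) = 3.
  L[2][0] = (1) / L[0][0] = 1.
  L[2][1] = (-3) / L[1][1] = -1.
Step 3: L[2][2] = √(9) = 3.
  L[3][0] = (-1) / L[0][0] = -1.
  L[3][1] = (3) / L[1][1] = 1.
  L[3][2] = (9) / L[2][2] = 3.
Step 4: L[3][3] = √(9) = 3.

L[1][0] = -3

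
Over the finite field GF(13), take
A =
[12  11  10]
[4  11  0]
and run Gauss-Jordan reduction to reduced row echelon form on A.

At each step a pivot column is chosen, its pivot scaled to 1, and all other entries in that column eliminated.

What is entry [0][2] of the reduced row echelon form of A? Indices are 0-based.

step 1: normalize row 0 (÷12) = (1, 2, 3)
  row 1: subtract 4×row0 = (0, 3, 1)
step 2: normalize row 1 (÷3) = (0, 1, 9)
  row 0: subtract 2×row1 = (1, 0, 11)

M[0][2] = 11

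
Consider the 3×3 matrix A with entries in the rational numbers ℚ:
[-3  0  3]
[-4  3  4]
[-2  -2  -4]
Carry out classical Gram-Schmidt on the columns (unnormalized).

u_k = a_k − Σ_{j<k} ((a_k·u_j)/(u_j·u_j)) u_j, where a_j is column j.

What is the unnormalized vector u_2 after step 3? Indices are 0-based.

Step 1: u_0 = a_0 = (-3, -4, -2).
Step 2: u_1 = a_1 − (-8/29)·u_0 = (-24/29, 55/29, -74/29).
Step 3: u_2 = a_2 − (-17/29)·u_0 − (444/313)·u_1 = (756/313, -324/313, -486/313).

u_2 = (756/313, -324/313, -486/313)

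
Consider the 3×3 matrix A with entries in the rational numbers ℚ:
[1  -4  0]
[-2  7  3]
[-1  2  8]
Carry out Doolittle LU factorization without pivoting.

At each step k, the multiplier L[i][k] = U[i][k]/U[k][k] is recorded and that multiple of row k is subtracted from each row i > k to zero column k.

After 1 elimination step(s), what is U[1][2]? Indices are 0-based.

Step 1: pivot at (0,0) is 1.
  row1 ← row1 − (-2)·row0  ⇒  L[1][0]=-2, U row1=(0, -1, 3)
  row2 ← row2 − (-1)·row0  ⇒  L[2][0]=-1, U row2=(0, -2, 8)

U[1][2] = 3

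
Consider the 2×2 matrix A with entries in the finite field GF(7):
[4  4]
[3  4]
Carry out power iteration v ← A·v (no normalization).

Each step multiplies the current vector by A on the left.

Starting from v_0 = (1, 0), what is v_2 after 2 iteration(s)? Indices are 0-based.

v_0 = (1, 0).
v_1 = A·v_0 = (4, 3).
v_2 = A·v_1 = (0, 3).

v_2 = (0, 3)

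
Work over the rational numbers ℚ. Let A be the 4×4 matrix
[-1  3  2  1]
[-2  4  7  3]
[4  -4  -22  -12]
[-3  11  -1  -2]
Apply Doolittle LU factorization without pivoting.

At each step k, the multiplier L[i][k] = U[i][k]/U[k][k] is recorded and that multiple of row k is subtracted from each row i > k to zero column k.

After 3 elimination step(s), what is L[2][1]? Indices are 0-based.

L[2][1] = -4

Step 1: pivot at (0,0) is -1.
  row1 ← row1 − (2)·row0  ⇒  L[1][0]=2, U row1=(0, -2, 3, 1)
  row2 ← row2 − (-4)·row0  ⇒  L[2][0]=-4, U row2=(0, 8, -14, -8)
  row3 ← row3 − (3)·row0  ⇒  L[3][0]=3, U row3=(0, 2, -7, -5)
Step 2: pivot at (1,1) is -2.
  row2 ← row2 − (-4)·row1  ⇒  L[2][1]=-4, U row2=(0, 0, -2, -4)
  row3 ← row3 − (-1)·row1  ⇒  L[3][1]=-1, U row3=(0, 0, -4, -4)
Step 3: pivot at (2,2) is -2.
  row3 ← row3 − (2)·row2  ⇒  L[3][2]=2, U row3=(0, 0, 0, 4)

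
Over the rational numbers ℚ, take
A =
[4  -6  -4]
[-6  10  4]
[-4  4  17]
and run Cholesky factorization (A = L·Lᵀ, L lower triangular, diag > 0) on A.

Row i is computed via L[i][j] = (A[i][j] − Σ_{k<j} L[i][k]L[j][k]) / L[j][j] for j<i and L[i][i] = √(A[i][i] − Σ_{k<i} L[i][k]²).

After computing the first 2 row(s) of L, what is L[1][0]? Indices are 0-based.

Step 1: L[0][0] = √(4) = 2.
  L[1][0] = (-6) / L[0][0] = -3.
Step 2: L[1][1] = √(1) = 1.

L[1][0] = -3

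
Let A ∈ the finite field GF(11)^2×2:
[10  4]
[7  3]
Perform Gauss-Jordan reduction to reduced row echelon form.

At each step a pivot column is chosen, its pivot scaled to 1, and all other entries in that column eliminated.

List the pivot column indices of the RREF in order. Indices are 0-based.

step 1: normalize row 0 (÷10) = (1, 7)
  row 1: subtract 7×row0 = (0, 9)
step 2: normalize row 1 (÷9) = (0, 1)
  row 0: subtract 7×row1 = (1, 0)

pivot columns: 0, 1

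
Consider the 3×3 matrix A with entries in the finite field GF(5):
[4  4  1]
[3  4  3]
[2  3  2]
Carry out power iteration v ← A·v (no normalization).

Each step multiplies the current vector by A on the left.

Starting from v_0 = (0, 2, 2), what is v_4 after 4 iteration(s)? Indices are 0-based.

v_4 = (1, 4, 2)

v_0 = (0, 2, 2).
v_1 = A·v_0 = (0, 4, 0).
v_2 = A·v_1 = (1, 1, 2).
v_3 = A·v_2 = (0, 3, 4).
v_4 = A·v_3 = (1, 4, 2).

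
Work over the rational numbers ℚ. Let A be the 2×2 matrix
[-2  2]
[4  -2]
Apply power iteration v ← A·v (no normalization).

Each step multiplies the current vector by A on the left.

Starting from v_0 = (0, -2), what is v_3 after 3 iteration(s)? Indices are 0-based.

v_3 = (-80, 112)

v_0 = (0, -2).
v_1 = A·v_0 = (-4, 4).
v_2 = A·v_1 = (16, -24).
v_3 = A·v_2 = (-80, 112).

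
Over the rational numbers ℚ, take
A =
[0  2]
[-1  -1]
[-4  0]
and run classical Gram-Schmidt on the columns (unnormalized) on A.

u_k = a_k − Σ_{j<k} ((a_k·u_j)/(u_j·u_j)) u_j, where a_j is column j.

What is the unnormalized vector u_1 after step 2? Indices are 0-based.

u_1 = (2, -16/17, 4/17)

Step 1: u_0 = a_0 = (0, -1, -4).
Step 2: u_1 = a_1 − (1/17)·u_0 = (2, -16/17, 4/17).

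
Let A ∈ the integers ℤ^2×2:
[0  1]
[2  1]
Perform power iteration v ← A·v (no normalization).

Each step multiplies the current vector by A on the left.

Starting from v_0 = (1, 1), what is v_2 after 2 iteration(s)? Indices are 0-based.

v_2 = (3, 5)

v_0 = (1, 1).
v_1 = A·v_0 = (1, 3).
v_2 = A·v_1 = (3, 5).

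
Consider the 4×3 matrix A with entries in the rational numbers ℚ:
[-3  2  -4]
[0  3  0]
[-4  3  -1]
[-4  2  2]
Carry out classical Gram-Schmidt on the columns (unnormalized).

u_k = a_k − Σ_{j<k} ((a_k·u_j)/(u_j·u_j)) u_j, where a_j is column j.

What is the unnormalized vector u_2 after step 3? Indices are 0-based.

Step 1: u_0 = a_0 = (-3, 0, -4, -4).
Step 2: u_1 = a_1 − (-26/41)·u_0 = (4/41, 3, 19/41, -22/41).
Step 3: u_2 = a_2 − (8/41)·u_0 − (-79/390)·u_1 = (-662/195, 79/130, -49/390, 521/195).

u_2 = (-662/195, 79/130, -49/390, 521/195)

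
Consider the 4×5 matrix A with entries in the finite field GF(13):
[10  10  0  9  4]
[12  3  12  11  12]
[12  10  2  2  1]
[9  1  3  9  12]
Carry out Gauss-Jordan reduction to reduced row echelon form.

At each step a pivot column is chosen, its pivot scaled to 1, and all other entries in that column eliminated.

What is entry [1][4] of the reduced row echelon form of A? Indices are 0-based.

M[1][4] = 4

step 1: normalize row 0 (÷10) = (1, 1, 0, 10, 3)
  row 1: subtract 12×row0 = (0, 4, 12, 8, 2)
  row 2: subtract 12×row0 = (0, 11, 2, 12, 4)
  row 3: subtract 9×row0 = (0, 5, 3, 10, 11)
step 2: normalize row 1 (÷4) = (0, 1, 3, 2, 7)
  row 0: subtract 1×row1 = (1, 0, 10, 8, 9)
  row 2: subtract 11×row1 = (0, 0, 8, 3, 5)
  row 3: subtract 5×row1 = (0, 0, 1, 0, 2)
step 3: normalize row 2 (÷8) = (0, 0, 1, 2, 12)
  row 0: subtract 10×row2 = (1, 0, 0, 1, 6)
  row 1: subtract 3×row2 = (0, 1, 0, 9, 10)
  row 3: subtract 1×row2 = (0, 0, 0, 11, 3)
step 4: normalize row 3 (÷11) = (0, 0, 0, 1, 5)
  row 0: subtract 1×row3 = (1, 0, 0, 0, 1)
  row 1: subtract 9×row3 = (0, 1, 0, 0, 4)
  row 2: subtract 2×row3 = (0, 0, 1, 0, 2)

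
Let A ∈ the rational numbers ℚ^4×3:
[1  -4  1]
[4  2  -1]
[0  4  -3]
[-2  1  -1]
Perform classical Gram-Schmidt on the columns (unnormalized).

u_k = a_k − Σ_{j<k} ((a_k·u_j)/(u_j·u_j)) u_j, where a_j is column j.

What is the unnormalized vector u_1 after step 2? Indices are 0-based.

u_1 = (-86/21, 34/21, 4, 25/21)

Step 1: u_0 = a_0 = (1, 4, 0, -2).
Step 2: u_1 = a_1 − (2/21)·u_0 = (-86/21, 34/21, 4, 25/21).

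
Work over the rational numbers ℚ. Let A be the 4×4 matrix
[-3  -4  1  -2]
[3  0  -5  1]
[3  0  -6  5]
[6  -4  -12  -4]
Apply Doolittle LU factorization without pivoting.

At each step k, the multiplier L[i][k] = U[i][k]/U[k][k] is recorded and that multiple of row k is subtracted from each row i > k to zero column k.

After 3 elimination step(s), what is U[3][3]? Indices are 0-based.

k=0: U[0][0]=-3
  eliminate (1,0): mult=-1, new row 1: (0, -4, -4, -1); set L[1][0]=-1
  eliminate (2,0): mult=-1, new row 2: (0, -4, -5, 3); set L[2][0]=-1
  eliminate (3,0): mult=-2, new row 3: (0, -12, -10, -8); set L[3][0]=-2
k=1: U[1][1]=-4
  eliminate (2,1): mult=1, new row 2: (0, 0, -1, 4); set L[2][1]=1
  eliminate (3,1): mult=3, new row 3: (0, 0, 2, -5); set L[3][1]=3
k=2: U[2][2]=-1
  eliminate (3,2): mult=-2, new row 3: (0, 0, 0, 3); set L[3][2]=-2

U[3][3] = 3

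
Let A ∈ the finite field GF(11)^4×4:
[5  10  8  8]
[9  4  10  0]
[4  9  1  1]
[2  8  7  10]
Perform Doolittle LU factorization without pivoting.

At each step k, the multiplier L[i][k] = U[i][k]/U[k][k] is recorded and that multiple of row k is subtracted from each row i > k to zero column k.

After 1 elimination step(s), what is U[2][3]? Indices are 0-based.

k=0: U[0][0]=5
  eliminate (1,0): mult=4, new row 1: (0, 8, 0, 1); set L[1][0]=4
  eliminate (2,0): mult=3, new row 2: (0, 1, 10, 10); set L[2][0]=3
  eliminate (3,0): mult=7, new row 3: (0, 4, 6, 9); set L[3][0]=7

U[2][3] = 10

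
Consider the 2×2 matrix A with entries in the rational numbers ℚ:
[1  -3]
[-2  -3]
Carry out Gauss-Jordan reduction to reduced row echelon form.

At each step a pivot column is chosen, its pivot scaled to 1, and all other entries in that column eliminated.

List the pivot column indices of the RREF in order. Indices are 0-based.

pivot(0,0)=1: scale R0 → (1, -3)
  clear (1,0): R1 −= (-2)R0 → (0, -9)
pivot(1,1)=-9: scale R1 → (0, 1)
  clear (0,1): R0 −= (-3)R1 → (1, 0)

pivot columns: 0, 1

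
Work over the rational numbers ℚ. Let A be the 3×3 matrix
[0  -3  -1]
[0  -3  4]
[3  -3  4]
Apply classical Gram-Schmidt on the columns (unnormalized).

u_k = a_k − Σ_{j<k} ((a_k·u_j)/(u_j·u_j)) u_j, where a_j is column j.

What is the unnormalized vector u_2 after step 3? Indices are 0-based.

u_2 = (-5/2, 5/2, 0)

Step 1: u_0 = a_0 = (0, 0, 3).
Step 2: u_1 = a_1 − (-1)·u_0 = (-3, -3, 0).
Step 3: u_2 = a_2 − (4/3)·u_0 − (-1/2)·u_1 = (-5/2, 5/2, 0).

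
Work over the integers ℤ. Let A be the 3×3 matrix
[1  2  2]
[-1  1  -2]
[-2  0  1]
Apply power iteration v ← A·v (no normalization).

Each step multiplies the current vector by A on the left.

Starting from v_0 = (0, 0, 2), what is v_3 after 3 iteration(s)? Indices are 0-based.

v_3 = (-36, 0, -6)

v_0 = (0, 0, 2).
v_1 = A·v_0 = (4, -4, 2).
v_2 = A·v_1 = (0, -12, -6).
v_3 = A·v_2 = (-36, 0, -6).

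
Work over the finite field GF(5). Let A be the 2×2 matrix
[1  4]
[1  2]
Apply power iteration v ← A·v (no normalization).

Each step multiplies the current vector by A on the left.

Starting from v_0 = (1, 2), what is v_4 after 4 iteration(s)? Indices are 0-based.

v_0 = (1, 2).
v_1 = A·v_0 = (4, 0).
v_2 = A·v_1 = (4, 4).
v_3 = A·v_2 = (0, 2).
v_4 = A·v_3 = (3, 4).

v_4 = (3, 4)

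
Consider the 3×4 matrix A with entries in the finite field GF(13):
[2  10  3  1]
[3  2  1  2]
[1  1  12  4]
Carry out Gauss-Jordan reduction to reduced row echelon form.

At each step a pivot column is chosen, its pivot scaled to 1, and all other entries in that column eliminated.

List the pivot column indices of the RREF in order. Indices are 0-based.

pivot columns: 0, 1, 2

step 1: normalize row 0 (÷2) = (1, 5, 8, 7)
  row 1: subtract 3×row0 = (0, 0, 3, 7)
  row 2: subtract 1×row0 = (0, 9, 4, 10)
step 2: exchange rows 1,2
step 2: normalize row 1 (÷9) = (0, 1, 12, 4)
  row 0: subtract 5×row1 = (1, 0, 0, 0)
step 3: normalize row 2 (÷3) = (0, 0, 1, 11)
  row 1: subtract 12×row2 = (0, 1, 0, 2)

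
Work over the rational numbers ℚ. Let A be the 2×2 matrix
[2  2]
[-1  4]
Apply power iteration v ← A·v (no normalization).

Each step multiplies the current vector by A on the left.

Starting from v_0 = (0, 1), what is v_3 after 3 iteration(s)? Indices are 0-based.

v_0 = (0, 1).
v_1 = A·v_0 = (2, 4).
v_2 = A·v_1 = (12, 14).
v_3 = A·v_2 = (52, 44).

v_3 = (52, 44)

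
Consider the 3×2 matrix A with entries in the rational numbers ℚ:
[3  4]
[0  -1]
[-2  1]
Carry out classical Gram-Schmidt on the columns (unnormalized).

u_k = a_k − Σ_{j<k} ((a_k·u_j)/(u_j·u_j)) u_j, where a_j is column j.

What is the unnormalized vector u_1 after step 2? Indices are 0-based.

Step 1: u_0 = a_0 = (3, 0, -2).
Step 2: u_1 = a_1 − (10/13)·u_0 = (22/13, -1, 33/13).

u_1 = (22/13, -1, 33/13)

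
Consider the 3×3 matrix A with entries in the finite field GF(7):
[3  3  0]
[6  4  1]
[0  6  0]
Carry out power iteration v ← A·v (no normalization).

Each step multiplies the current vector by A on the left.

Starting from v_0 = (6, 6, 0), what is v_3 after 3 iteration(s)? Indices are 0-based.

v_0 = (6, 6, 0).
v_1 = A·v_0 = (1, 4, 1).
v_2 = A·v_1 = (1, 2, 3).
v_3 = A·v_2 = (2, 3, 5).

v_3 = (2, 3, 5)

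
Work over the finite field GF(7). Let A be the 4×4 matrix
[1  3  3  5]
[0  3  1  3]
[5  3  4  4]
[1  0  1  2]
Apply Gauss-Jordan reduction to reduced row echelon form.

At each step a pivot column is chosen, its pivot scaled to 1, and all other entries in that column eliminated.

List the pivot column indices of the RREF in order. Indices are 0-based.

pivot columns: 0, 1, 2, 3

[1] R0 /= 1  ⇒  (1, 3, 3, 5)
     R2 -= 5·R0  ⇒  (0, 2, 3, 0)
     R3 -= 1·R0  ⇒  (0, 4, 5, 4)
[2] R1 /= 3  ⇒  (0, 1, 5, 1)
     R0 -= 3·R1  ⇒  (1, 0, 2, 2)
     R2 -= 2·R1  ⇒  (0, 0, 0, 5)
     R3 -= 4·R1  ⇒  (0, 0, 6, 0)
[3] R2 <-> R3
[3] R2 /= 6  ⇒  (0, 0, 1, 0)
     R0 -= 2·R2  ⇒  (1, 0, 0, 2)
     R1 -= 5·R2  ⇒  (0, 1, 0, 1)
[4] R3 /= 5  ⇒  (0, 0, 0, 1)
     R0 -= 2·R3  ⇒  (1, 0, 0, 0)
     R1 -= 1·R3  ⇒  (0, 1, 0, 0)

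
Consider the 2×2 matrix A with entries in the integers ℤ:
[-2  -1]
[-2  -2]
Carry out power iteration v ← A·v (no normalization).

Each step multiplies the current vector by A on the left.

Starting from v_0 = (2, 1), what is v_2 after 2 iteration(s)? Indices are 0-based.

v_2 = (16, 22)

v_0 = (2, 1).
v_1 = A·v_0 = (-5, -6).
v_2 = A·v_1 = (16, 22).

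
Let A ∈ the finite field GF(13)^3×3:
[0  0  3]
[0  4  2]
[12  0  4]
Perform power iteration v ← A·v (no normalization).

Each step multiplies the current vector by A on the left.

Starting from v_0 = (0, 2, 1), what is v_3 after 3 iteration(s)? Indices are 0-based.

v_0 = (0, 2, 1).
v_1 = A·v_0 = (3, 10, 4).
v_2 = A·v_1 = (12, 9, 0).
v_3 = A·v_2 = (0, 10, 1).

v_3 = (0, 10, 1)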